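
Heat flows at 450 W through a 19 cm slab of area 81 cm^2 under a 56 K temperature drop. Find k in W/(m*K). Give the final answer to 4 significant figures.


k = Q*L / (A*dT)
L = 0.19 m, A = 8.1e-03 m^2
k = 450 * 0.19 / (8.1e-03 * 56)
k = 188.5 W/(m*K)


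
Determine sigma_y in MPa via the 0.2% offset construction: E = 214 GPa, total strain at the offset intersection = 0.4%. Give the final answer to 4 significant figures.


Offset strain = 0.002
Elastic strain at yield = total_strain - offset = 4e-03 - 0.002 = 2e-03
sigma_y = E * elastic_strain = 214000 * 2e-03
sigma_y = 428 MPa


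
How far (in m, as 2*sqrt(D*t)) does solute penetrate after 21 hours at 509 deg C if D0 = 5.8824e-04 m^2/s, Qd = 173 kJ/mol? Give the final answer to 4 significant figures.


Step 1: D = D0 * exp(-Qd/(R*T))
T = 782.15 K
D = 5.8824e-04 * exp(-173e3 / (8.314 * 782.15)) = 1.64289e-15 m^2/s
Step 2: L = 2*sqrt(D*t)
t = 21 h = 75600 s
L = 2*sqrt(1.64289e-15 * 75600) = 2.229e-05 m


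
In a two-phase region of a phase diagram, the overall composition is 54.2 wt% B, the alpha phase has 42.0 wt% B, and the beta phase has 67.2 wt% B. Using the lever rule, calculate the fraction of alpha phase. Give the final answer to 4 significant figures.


f_alpha = (C_beta - C0) / (C_beta - C_alpha)
f_alpha = (67.2 - 54.2) / (67.2 - 42.0)
f_alpha = 0.5159


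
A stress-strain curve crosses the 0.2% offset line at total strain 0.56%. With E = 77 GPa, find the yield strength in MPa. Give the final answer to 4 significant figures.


Offset strain = 0.002
Elastic strain at yield = total_strain - offset = 5.6e-03 - 0.002 = 3.6e-03
sigma_y = E * elastic_strain = 77000 * 3.6e-03
sigma_y = 277.2 MPa


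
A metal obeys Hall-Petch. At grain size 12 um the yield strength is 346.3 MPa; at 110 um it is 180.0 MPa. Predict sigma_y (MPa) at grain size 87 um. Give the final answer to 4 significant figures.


sigma_y = sigma0 + k / sqrt(d)
1/sqrt(d1) = 1/sqrt(1.2e-05) = 288.675;  1/sqrt(d2) = 95.3463
k = (sigma1 - sigma2) / (1/sqrt(d1) - 1/sqrt(d2)) = (346.3 - 180.0) / (288.675 - 95.3463) = 0.860192 MPa*m^0.5
sigma0 = sigma1 - k/sqrt(d1) = 346.3 - 0.860192*288.675 = 97.9839 MPa
sigma_y(d3) = 97.9839 + 0.860192 / sqrt(8.7e-05) = 190.2 MPa


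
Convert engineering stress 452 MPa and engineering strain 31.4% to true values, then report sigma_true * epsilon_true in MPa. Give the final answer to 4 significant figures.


sigma_true = sigma_eng * (1 + epsilon_eng)
sigma_true = 452 * (1 + 0.314) = 593.928 MPa
epsilon_true = ln(1 + epsilon_eng)
epsilon_true = ln(1 + 0.314) = 0.273076
sigma_true * epsilon_true = 593.928 * 0.273076 = 162.2 MPa


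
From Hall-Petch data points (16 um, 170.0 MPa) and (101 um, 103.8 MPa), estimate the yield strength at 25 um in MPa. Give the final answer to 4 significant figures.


sigma_y = sigma0 + k / sqrt(d)
1/sqrt(d1) = 1/sqrt(1.6e-05) = 250;  1/sqrt(d2) = 99.5037
k = (sigma1 - sigma2) / (1/sqrt(d1) - 1/sqrt(d2)) = (170.0 - 103.8) / (250 - 99.5037) = 0.439878 MPa*m^0.5
sigma0 = sigma1 - k/sqrt(d1) = 170.0 - 0.439878*250 = 60.0305 MPa
sigma_y(d3) = 60.0305 + 0.439878 / sqrt(2.5e-05) = 148 MPa


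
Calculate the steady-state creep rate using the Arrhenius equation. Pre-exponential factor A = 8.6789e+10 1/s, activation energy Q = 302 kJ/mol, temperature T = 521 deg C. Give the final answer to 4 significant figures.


rate = A * exp(-Q / (R*T))
T = 521 + 273.15 = 794.15 K
rate = 8.6789e+10 * exp(-302e3 / (8.314 * 794.15))
rate = 1.186e-09 1/s


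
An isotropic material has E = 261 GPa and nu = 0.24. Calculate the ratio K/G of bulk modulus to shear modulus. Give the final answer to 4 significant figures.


G = E / (2*(1+nu))
G = 261 / (2*(1+0.24)) = 105.242 GPa
K = E / (3*(1-2*nu))
K = 261 / (3*(1-2*0.24)) = 167.308 GPa
K/G = 167.308 / 105.242 = 1.59


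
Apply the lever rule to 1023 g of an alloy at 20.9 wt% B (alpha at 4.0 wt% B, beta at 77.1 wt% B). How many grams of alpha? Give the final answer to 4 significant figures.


f_alpha = (C_beta - C0) / (C_beta - C_alpha)
f_alpha = (77.1 - 20.9) / (77.1 - 4.0) = 0.76881
m_alpha = f_alpha * m_total = 0.76881 * 1023 = 786.5 g


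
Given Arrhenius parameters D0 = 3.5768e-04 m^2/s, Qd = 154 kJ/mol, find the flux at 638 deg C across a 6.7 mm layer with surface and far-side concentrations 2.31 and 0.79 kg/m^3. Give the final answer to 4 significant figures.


Step 1: D = D0 * exp(-Qd/(R*T))
T = 638 + 273.15 = 911.15 K
D = 3.5768e-04 * exp(-154e3 / (8.314 * 911.15)) = 5.30426e-13 m^2/s
Step 2: J = D * (C1 - C2) / dx
J = 5.30426e-13 * (2.31 - 0.79) / 6.7e-03
J = 1.203e-10 kg/(m^2*s)


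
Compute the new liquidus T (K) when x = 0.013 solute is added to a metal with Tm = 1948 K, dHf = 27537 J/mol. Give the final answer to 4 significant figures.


dT = R*Tm^2*x / dHf
dT = 8.314 * 1948^2 * 0.013 / 27537
dT = 14.8941 K
T_new = 1948 - 14.8941 = 1933 K


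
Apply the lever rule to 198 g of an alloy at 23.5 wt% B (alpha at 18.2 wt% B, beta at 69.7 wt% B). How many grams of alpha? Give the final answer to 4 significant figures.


f_alpha = (C_beta - C0) / (C_beta - C_alpha)
f_alpha = (69.7 - 23.5) / (69.7 - 18.2) = 0.897087
m_alpha = f_alpha * m_total = 0.897087 * 198 = 177.6 g


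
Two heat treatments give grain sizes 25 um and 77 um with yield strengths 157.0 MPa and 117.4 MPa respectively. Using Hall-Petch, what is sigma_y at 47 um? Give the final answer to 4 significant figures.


sigma_y = sigma0 + k / sqrt(d)
1/sqrt(d1) = 1/sqrt(2.5e-05) = 200;  1/sqrt(d2) = 113.961
k = (sigma1 - sigma2) / (1/sqrt(d1) - 1/sqrt(d2)) = (157.0 - 117.4) / (200 - 113.961) = 0.460254 MPa*m^0.5
sigma0 = sigma1 - k/sqrt(d1) = 157.0 - 0.460254*200 = 64.9492 MPa
sigma_y(d3) = 64.9492 + 0.460254 / sqrt(4.7e-05) = 132.1 MPa


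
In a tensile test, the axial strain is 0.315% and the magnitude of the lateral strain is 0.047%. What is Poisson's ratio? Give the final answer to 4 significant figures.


nu = -epsilon_lat / epsilon_axial
Lateral strain is contraction (negative), so using magnitudes:
nu = 0.047 / 0.315
nu = 0.1492


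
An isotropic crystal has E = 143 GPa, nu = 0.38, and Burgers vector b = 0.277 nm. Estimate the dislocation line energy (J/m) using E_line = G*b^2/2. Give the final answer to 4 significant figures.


Step 1: G = E / (2*(1+nu))
G = 143 / (2*(1+0.38)) = 51.8116 GPa = 5.18116e+10 Pa
Step 2: E_line = G*b^2/2
b = 0.277 nm = 2.77e-10 m
E_line = 0.5 * 5.18116e+10 * (2.77e-10)^2 = 1.988e-09 J/m


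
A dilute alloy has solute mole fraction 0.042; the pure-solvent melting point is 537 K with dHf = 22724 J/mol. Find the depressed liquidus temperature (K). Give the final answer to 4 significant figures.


dT = R*Tm^2*x / dHf
dT = 8.314 * 537^2 * 0.042 / 22724
dT = 4.43122 K
T_new = 537 - 4.43122 = 532.6 K


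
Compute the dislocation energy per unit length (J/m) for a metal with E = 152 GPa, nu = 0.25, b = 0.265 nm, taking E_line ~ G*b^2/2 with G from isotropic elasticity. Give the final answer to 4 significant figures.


Step 1: G = E / (2*(1+nu))
G = 152 / (2*(1+0.25)) = 60.8 GPa = 6.08e+10 Pa
Step 2: E_line = G*b^2/2
b = 0.265 nm = 2.65e-10 m
E_line = 0.5 * 6.08e+10 * (2.65e-10)^2 = 2.135e-09 J/m


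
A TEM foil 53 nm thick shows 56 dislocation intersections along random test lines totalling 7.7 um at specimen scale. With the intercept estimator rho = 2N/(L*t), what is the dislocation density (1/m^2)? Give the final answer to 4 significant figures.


rho = 2N / (L * t)
L = 7.7 um = 7.7e-06 m, t = 53 nm = 5.3e-08 m
rho = 2 * 56 / (7.7e-06 * 5.3e-08)
rho = 2.744e+14 1/m^2


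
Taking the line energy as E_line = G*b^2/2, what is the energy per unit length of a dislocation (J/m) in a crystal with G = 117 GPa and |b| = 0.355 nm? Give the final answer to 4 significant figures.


E = G*b^2/2
b = 0.355 nm = 3.55e-10 m
G = 117 GPa = 1.17e+11 Pa
E = 0.5 * 1.17e+11 * (3.55e-10)^2
E = 7.372e-09 J/m


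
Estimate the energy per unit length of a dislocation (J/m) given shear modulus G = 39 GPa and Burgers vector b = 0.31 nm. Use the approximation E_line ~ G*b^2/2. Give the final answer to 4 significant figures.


E = G*b^2/2
b = 0.31 nm = 3.1e-10 m
G = 39 GPa = 3.9e+10 Pa
E = 0.5 * 3.9e+10 * (3.1e-10)^2
E = 1.874e-09 J/m


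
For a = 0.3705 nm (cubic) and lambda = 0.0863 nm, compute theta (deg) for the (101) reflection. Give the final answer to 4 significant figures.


d = a / sqrt(h^2+k^2+l^2)
d = 0.3705 / sqrt(2) = 0.261983 nm
lambda = 2*d*sin(theta)  =>  sin(theta) = lambda / (2*d)
sin(theta) = 0.0863 / (2 * 0.261983) = 0.164705
theta = 9.48 deg


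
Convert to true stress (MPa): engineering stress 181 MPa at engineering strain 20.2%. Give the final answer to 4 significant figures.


sigma_true = sigma_eng * (1 + epsilon_eng)
sigma_true = 181 * (1 + 0.202)
sigma_true = 217.6 MPa


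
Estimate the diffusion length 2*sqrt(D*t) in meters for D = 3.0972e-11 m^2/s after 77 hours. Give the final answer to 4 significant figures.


t = 77 hr = 277200 s
Diffusion length = 2*sqrt(D*t)
= 2*sqrt(3.0972e-11 * 277200)
= 5.86e-03 m


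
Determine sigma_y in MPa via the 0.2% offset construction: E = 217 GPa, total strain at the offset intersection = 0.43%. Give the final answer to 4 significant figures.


Offset strain = 0.002
Elastic strain at yield = total_strain - offset = 4.3e-03 - 0.002 = 2.3e-03
sigma_y = E * elastic_strain = 217000 * 2.3e-03
sigma_y = 499.1 MPa


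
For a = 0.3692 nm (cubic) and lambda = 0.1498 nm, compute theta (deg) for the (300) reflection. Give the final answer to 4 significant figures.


d = a / sqrt(h^2+k^2+l^2)
d = 0.3692 / sqrt(9) = 0.123067 nm
lambda = 2*d*sin(theta)  =>  sin(theta) = lambda / (2*d)
sin(theta) = 0.1498 / (2 * 0.123067) = 0.608613
theta = 37.49 deg


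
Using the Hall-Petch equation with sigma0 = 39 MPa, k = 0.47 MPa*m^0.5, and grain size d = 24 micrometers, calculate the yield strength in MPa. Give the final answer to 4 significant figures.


sigma_y = sigma0 + k / sqrt(d)
d = 24 um = 2.4e-05 m
sigma_y = 39 + 0.47 / sqrt(2.4e-05)
sigma_y = 134.9 MPa


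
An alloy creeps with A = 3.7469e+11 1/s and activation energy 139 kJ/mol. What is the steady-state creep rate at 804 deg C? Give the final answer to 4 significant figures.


rate = A * exp(-Q / (R*T))
T = 804 + 273.15 = 1077.15 K
rate = 3.7469e+11 * exp(-139e3 / (8.314 * 1077.15))
rate = 68050 1/s


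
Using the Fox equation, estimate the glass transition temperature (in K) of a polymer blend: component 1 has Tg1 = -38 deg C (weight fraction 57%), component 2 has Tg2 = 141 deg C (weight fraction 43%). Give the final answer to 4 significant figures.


1/Tg = w1/Tg1 + w2/Tg2 (in Kelvin)
Tg1 = 235.15 K, Tg2 = 414.15 K
1/Tg = 0.57/235.15 + 0.43/414.15
Tg = 288.8 K


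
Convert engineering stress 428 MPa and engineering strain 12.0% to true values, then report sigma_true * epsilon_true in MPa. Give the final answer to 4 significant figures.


sigma_true = sigma_eng * (1 + epsilon_eng)
sigma_true = 428 * (1 + 0.12) = 479.36 MPa
epsilon_true = ln(1 + epsilon_eng)
epsilon_true = ln(1 + 0.12) = 0.113329
sigma_true * epsilon_true = 479.36 * 0.113329 = 54.33 MPa


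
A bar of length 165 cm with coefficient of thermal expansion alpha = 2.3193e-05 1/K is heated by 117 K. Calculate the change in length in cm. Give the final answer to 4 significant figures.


dL = L0 * alpha * dT
dL = 165 * 2.3193e-05 * 117
dL = 0.4477 cm


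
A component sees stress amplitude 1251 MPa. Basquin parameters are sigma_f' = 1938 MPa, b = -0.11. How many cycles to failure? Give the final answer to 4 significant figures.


sigma_a = sigma_f' * (2*Nf)^b
2*Nf = (sigma_a / sigma_f')^(1/b)
2*Nf = (1251 / 1938)^(1/-0.11)
2*Nf = 53.4749
Nf = 26.74 cycles


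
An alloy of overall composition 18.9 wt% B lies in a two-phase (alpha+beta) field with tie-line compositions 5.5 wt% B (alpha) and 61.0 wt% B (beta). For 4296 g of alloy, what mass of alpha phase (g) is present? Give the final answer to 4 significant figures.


f_alpha = (C_beta - C0) / (C_beta - C_alpha)
f_alpha = (61.0 - 18.9) / (61.0 - 5.5) = 0.758559
m_alpha = f_alpha * m_total = 0.758559 * 4296 = 3259 g


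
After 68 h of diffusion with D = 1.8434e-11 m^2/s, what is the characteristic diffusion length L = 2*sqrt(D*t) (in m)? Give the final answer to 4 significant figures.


t = 68 hr = 244800 s
Diffusion length = 2*sqrt(D*t)
= 2*sqrt(1.8434e-11 * 244800)
= 4.249e-03 m


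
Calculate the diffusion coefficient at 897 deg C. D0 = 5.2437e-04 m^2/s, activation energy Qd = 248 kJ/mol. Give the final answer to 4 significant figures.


D = D0 * exp(-Qd / (R*T))
T = 1170.15 K
D = 5.2437e-04 * exp(-248e3 / (8.314 * 1170.15))
D = 4.453e-15 m^2/s


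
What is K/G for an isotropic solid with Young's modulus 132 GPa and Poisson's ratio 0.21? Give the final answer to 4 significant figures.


G = E / (2*(1+nu))
G = 132 / (2*(1+0.21)) = 54.5455 GPa
K = E / (3*(1-2*nu))
K = 132 / (3*(1-2*0.21)) = 75.8621 GPa
K/G = 75.8621 / 54.5455 = 1.391


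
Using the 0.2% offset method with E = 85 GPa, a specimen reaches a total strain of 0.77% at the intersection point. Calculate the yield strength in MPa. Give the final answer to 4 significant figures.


Offset strain = 0.002
Elastic strain at yield = total_strain - offset = 7.7e-03 - 0.002 = 5.7e-03
sigma_y = E * elastic_strain = 85000 * 5.7e-03
sigma_y = 484.5 MPa


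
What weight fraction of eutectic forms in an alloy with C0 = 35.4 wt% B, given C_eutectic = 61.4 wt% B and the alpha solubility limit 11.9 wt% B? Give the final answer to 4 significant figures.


f_primary = (C_e - C0) / (C_e - C_alpha_max)
f_primary = (61.4 - 35.4) / (61.4 - 11.9)
f_primary = 0.525253
f_eutectic = 1 - 0.525253 = 0.4747


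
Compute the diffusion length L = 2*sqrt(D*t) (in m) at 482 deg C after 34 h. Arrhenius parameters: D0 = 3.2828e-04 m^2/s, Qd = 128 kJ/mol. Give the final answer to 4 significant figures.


Step 1: D = D0 * exp(-Qd/(R*T))
T = 755.15 K
D = 3.2828e-04 * exp(-128e3 / (8.314 * 755.15)) = 4.59208e-13 m^2/s
Step 2: L = 2*sqrt(D*t)
t = 34 h = 122400 s
L = 2*sqrt(4.59208e-13 * 122400) = 4.742e-04 m


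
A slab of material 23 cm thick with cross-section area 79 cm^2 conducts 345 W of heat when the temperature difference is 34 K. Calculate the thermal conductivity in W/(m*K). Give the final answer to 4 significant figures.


k = Q*L / (A*dT)
L = 0.23 m, A = 7.9e-03 m^2
k = 345 * 0.23 / (7.9e-03 * 34)
k = 295.4 W/(m*K)


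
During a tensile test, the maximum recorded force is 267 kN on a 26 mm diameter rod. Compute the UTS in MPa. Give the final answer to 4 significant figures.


A0 = pi*(d/2)^2 = pi*(26/2)^2 = 530.929 mm^2
UTS = F_max / A0 = 267*1000 / 530.929
UTS = 502.9 MPa


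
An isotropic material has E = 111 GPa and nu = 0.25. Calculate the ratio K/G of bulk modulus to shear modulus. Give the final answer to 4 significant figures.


G = E / (2*(1+nu))
G = 111 / (2*(1+0.25)) = 44.4 GPa
K = E / (3*(1-2*nu))
K = 111 / (3*(1-2*0.25)) = 74 GPa
K/G = 74 / 44.4 = 1.667


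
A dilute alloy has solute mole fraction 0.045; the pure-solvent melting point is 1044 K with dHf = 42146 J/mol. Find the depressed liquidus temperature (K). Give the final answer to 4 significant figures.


dT = R*Tm^2*x / dHf
dT = 8.314 * 1044^2 * 0.045 / 42146
dT = 9.67536 K
T_new = 1044 - 9.67536 = 1034 K


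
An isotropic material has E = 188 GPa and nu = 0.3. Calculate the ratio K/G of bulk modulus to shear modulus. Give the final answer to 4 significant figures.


G = E / (2*(1+nu))
G = 188 / (2*(1+0.3)) = 72.3077 GPa
K = E / (3*(1-2*nu))
K = 188 / (3*(1-2*0.3)) = 156.667 GPa
K/G = 156.667 / 72.3077 = 2.167


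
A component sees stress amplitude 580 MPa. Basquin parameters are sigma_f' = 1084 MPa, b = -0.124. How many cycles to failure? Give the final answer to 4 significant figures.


sigma_a = sigma_f' * (2*Nf)^b
2*Nf = (sigma_a / sigma_f')^(1/b)
2*Nf = (580 / 1084)^(1/-0.124)
2*Nf = 155
Nf = 77.5 cycles


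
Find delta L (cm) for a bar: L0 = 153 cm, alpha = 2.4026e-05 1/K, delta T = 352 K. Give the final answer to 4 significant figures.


dL = L0 * alpha * dT
dL = 153 * 2.4026e-05 * 352
dL = 1.294 cm


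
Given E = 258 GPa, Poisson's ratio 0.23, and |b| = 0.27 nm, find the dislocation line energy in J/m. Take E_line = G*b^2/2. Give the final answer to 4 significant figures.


Step 1: G = E / (2*(1+nu))
G = 258 / (2*(1+0.23)) = 104.878 GPa = 1.04878e+11 Pa
Step 2: E_line = G*b^2/2
b = 0.27 nm = 2.7e-10 m
E_line = 0.5 * 1.04878e+11 * (2.7e-10)^2 = 3.823e-09 J/m


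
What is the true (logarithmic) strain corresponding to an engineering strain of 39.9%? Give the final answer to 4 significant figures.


epsilon_true = ln(1 + epsilon_eng)
epsilon_true = ln(1 + 0.399)
epsilon_true = 0.3358


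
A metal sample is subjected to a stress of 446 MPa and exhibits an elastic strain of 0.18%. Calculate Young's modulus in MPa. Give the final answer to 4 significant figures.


E = sigma / epsilon
epsilon = 0.18% = 1.8e-03
E = 446 / 1.8e-03
E = 247800 MPa


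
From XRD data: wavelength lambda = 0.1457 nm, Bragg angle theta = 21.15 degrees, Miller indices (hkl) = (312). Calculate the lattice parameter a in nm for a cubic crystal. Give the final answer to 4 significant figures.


d = lambda / (2*sin(theta))
d = 0.1457 / (2*sin(21.15 deg))
d = 0.201906 nm
a = d * sqrt(h^2+k^2+l^2) = 0.201906 * sqrt(14)
a = 0.7555 nm


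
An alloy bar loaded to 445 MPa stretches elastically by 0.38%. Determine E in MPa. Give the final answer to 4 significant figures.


E = sigma / epsilon
epsilon = 0.38% = 3.8e-03
E = 445 / 3.8e-03
E = 117100 MPa


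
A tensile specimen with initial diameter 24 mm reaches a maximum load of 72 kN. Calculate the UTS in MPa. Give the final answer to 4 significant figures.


A0 = pi*(d/2)^2 = pi*(24/2)^2 = 452.389 mm^2
UTS = F_max / A0 = 72*1000 / 452.389
UTS = 159.2 MPa


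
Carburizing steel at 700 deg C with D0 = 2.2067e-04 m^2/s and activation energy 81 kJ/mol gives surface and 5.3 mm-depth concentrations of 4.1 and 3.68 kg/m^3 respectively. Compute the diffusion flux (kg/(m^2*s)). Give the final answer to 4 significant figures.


Step 1: D = D0 * exp(-Qd/(R*T))
T = 700 + 273.15 = 973.15 K
D = 2.2067e-04 * exp(-81e3 / (8.314 * 973.15)) = 9.90475e-09 m^2/s
Step 2: J = D * (C1 - C2) / dx
J = 9.90475e-09 * (4.1 - 3.68) / 5.3e-03
J = 7.849e-07 kg/(m^2*s)


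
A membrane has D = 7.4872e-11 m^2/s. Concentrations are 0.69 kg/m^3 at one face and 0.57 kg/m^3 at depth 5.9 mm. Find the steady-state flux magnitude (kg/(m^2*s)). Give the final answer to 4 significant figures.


J = -D * (dC/dx) = D * (C1 - C2) / dx
J = 7.4872e-11 * (0.69 - 0.57) / 5.9e-03
J = 1.523e-09 kg/(m^2*s)


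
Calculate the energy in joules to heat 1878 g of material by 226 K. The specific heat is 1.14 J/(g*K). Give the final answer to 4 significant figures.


Q = m * cp * dT
Q = 1878 * 1.14 * 226
Q = 483800 J


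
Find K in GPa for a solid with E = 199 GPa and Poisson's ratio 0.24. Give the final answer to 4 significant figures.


K = E / (3*(1-2*nu))
K = 199 / (3*(1-2*0.24))
K = 127.6 GPa


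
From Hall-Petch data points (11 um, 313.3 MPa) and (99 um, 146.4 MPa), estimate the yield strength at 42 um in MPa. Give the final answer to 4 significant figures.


sigma_y = sigma0 + k / sqrt(d)
1/sqrt(d1) = 1/sqrt(1.1e-05) = 301.511;  1/sqrt(d2) = 100.504
k = (sigma1 - sigma2) / (1/sqrt(d1) - 1/sqrt(d2)) = (313.3 - 146.4) / (301.511 - 100.504) = 0.830317 MPa*m^0.5
sigma0 = sigma1 - k/sqrt(d1) = 313.3 - 0.830317*301.511 = 62.95 MPa
sigma_y(d3) = 62.95 + 0.830317 / sqrt(4.2e-05) = 191.1 MPa


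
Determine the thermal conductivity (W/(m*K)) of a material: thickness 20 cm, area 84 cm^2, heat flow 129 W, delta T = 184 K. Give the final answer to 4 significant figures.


k = Q*L / (A*dT)
L = 0.2 m, A = 8.4e-03 m^2
k = 129 * 0.2 / (8.4e-03 * 184)
k = 16.69 W/(m*K)


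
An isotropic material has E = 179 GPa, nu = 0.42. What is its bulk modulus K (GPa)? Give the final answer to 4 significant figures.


K = E / (3*(1-2*nu))
K = 179 / (3*(1-2*0.42))
K = 372.9 GPa


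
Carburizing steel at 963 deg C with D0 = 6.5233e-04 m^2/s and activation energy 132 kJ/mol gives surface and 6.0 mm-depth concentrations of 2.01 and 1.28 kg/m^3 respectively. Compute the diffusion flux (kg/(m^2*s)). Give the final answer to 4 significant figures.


Step 1: D = D0 * exp(-Qd/(R*T))
T = 963 + 273.15 = 1236.15 K
D = 6.5233e-04 * exp(-132e3 / (8.314 * 1236.15)) = 1.7238e-09 m^2/s
Step 2: J = D * (C1 - C2) / dx
J = 1.7238e-09 * (2.01 - 1.28) / 6e-03
J = 2.097e-07 kg/(m^2*s)


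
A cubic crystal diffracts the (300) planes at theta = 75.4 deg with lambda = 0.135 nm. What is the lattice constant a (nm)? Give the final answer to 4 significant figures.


d = lambda / (2*sin(theta))
d = 0.135 / (2*sin(75.4 deg))
d = 0.0697524 nm
a = d * sqrt(h^2+k^2+l^2) = 0.0697524 * sqrt(9)
a = 0.2093 nm


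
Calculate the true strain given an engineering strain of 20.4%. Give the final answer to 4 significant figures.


epsilon_true = ln(1 + epsilon_eng)
epsilon_true = ln(1 + 0.204)
epsilon_true = 0.1856


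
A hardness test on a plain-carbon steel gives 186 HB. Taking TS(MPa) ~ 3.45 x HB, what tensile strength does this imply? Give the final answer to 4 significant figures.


TS (MPa) = 3.45 * HB
TS = 3.45 * 186
TS = 641.7 MPa


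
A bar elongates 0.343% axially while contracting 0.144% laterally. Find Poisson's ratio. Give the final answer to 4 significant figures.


nu = -epsilon_lat / epsilon_axial
Lateral strain is contraction (negative), so using magnitudes:
nu = 0.144 / 0.343
nu = 0.4198


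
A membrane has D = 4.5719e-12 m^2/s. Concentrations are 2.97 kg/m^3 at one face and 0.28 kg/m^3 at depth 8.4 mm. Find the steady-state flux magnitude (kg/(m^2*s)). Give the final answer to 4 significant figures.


J = -D * (dC/dx) = D * (C1 - C2) / dx
J = 4.5719e-12 * (2.97 - 0.28) / 8.4e-03
J = 1.464e-09 kg/(m^2*s)


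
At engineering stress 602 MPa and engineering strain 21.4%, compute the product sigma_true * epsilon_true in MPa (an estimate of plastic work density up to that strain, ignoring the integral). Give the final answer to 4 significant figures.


sigma_true = sigma_eng * (1 + epsilon_eng)
sigma_true = 602 * (1 + 0.214) = 730.828 MPa
epsilon_true = ln(1 + epsilon_eng)
epsilon_true = ln(1 + 0.214) = 0.193921
sigma_true * epsilon_true = 730.828 * 0.193921 = 141.7 MPa


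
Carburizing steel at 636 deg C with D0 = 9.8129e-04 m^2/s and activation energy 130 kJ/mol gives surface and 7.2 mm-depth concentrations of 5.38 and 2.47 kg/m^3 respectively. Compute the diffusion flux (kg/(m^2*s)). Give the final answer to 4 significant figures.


Step 1: D = D0 * exp(-Qd/(R*T))
T = 636 + 273.15 = 909.15 K
D = 9.8129e-04 * exp(-130e3 / (8.314 * 909.15)) = 3.33012e-11 m^2/s
Step 2: J = D * (C1 - C2) / dx
J = 3.33012e-11 * (5.38 - 2.47) / 7.2e-03
J = 1.346e-08 kg/(m^2*s)


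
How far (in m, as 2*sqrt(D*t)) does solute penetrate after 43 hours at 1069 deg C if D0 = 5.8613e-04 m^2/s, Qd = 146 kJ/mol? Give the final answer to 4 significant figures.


Step 1: D = D0 * exp(-Qd/(R*T))
T = 1342.15 K
D = 5.8613e-04 * exp(-146e3 / (8.314 * 1342.15)) = 1.21806e-09 m^2/s
Step 2: L = 2*sqrt(D*t)
t = 43 h = 154800 s
L = 2*sqrt(1.21806e-09 * 154800) = 0.02746 m


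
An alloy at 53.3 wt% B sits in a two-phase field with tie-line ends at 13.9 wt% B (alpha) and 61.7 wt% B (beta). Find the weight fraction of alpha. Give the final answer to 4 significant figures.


f_alpha = (C_beta - C0) / (C_beta - C_alpha)
f_alpha = (61.7 - 53.3) / (61.7 - 13.9)
f_alpha = 0.1757


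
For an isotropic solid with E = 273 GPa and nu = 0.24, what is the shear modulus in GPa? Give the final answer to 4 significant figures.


G = E / (2*(1+nu))
G = 273 / (2*(1+0.24))
G = 110.1 GPa


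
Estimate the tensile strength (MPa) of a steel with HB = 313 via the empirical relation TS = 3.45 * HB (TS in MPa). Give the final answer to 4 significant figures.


TS (MPa) = 3.45 * HB
TS = 3.45 * 313
TS = 1080 MPa


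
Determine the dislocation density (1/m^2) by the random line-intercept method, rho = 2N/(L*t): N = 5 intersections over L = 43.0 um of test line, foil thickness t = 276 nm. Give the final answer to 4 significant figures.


rho = 2N / (L * t)
L = 43.0 um = 4.3e-05 m, t = 276 nm = 2.76e-07 m
rho = 2 * 5 / (4.3e-05 * 2.76e-07)
rho = 8.426e+11 1/m^2


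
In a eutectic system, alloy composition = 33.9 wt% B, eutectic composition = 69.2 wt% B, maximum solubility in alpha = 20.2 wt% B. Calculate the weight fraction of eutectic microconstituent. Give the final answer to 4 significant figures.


f_primary = (C_e - C0) / (C_e - C_alpha_max)
f_primary = (69.2 - 33.9) / (69.2 - 20.2)
f_primary = 0.720408
f_eutectic = 1 - 0.720408 = 0.2796


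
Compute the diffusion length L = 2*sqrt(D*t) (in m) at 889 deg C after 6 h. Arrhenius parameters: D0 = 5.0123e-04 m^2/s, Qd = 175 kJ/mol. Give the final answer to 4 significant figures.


Step 1: D = D0 * exp(-Qd/(R*T))
T = 1162.15 K
D = 5.0123e-04 * exp(-175e3 / (8.314 * 1162.15)) = 6.82505e-12 m^2/s
Step 2: L = 2*sqrt(D*t)
t = 6 h = 21600 s
L = 2*sqrt(6.82505e-12 * 21600) = 7.679e-04 m


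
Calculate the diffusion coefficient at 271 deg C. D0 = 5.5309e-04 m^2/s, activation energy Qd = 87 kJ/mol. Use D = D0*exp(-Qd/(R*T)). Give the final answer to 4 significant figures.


D = D0 * exp(-Qd / (R*T))
T = 544.15 K
D = 5.5309e-04 * exp(-87e3 / (8.314 * 544.15))
D = 2.461e-12 m^2/s


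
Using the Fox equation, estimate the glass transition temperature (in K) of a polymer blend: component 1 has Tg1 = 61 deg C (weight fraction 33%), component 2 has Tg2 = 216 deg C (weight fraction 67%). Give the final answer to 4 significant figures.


1/Tg = w1/Tg1 + w2/Tg2 (in Kelvin)
Tg1 = 334.15 K, Tg2 = 489.15 K
1/Tg = 0.33/334.15 + 0.67/489.15
Tg = 424.2 K


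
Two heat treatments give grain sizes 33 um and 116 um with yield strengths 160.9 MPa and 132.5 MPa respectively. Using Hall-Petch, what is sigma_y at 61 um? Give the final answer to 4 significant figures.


sigma_y = sigma0 + k / sqrt(d)
1/sqrt(d1) = 1/sqrt(3.3e-05) = 174.078;  1/sqrt(d2) = 92.8477
k = (sigma1 - sigma2) / (1/sqrt(d1) - 1/sqrt(d2)) = (160.9 - 132.5) / (174.078 - 92.8477) = 0.349625 MPa*m^0.5
sigma0 = sigma1 - k/sqrt(d1) = 160.9 - 0.349625*174.078 = 100.038 MPa
sigma_y(d3) = 100.038 + 0.349625 / sqrt(6.1e-05) = 144.8 MPa


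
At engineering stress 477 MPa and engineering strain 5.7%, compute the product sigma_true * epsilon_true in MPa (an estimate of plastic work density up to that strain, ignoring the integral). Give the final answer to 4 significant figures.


sigma_true = sigma_eng * (1 + epsilon_eng)
sigma_true = 477 * (1 + 0.057) = 504.189 MPa
epsilon_true = ln(1 + epsilon_eng)
epsilon_true = ln(1 + 0.057) = 0.0554347
sigma_true * epsilon_true = 504.189 * 0.0554347 = 27.95 MPa


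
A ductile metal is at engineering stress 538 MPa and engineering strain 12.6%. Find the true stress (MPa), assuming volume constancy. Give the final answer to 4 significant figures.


sigma_true = sigma_eng * (1 + epsilon_eng)
sigma_true = 538 * (1 + 0.126)
sigma_true = 605.8 MPa


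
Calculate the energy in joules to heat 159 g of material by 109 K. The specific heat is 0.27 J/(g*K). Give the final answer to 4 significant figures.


Q = m * cp * dT
Q = 159 * 0.27 * 109
Q = 4679 J


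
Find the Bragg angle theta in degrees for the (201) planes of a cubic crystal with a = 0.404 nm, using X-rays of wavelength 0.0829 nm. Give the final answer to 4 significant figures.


d = a / sqrt(h^2+k^2+l^2)
d = 0.404 / sqrt(5) = 0.180674 nm
lambda = 2*d*sin(theta)  =>  sin(theta) = lambda / (2*d)
sin(theta) = 0.0829 / (2 * 0.180674) = 0.229418
theta = 13.26 deg


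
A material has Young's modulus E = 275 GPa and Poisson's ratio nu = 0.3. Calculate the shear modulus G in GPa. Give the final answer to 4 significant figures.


G = E / (2*(1+nu))
G = 275 / (2*(1+0.3))
G = 105.8 GPa


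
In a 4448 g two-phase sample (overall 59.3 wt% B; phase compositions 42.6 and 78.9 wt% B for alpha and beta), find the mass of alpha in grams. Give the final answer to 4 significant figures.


f_alpha = (C_beta - C0) / (C_beta - C_alpha)
f_alpha = (78.9 - 59.3) / (78.9 - 42.6) = 0.539945
m_alpha = f_alpha * m_total = 0.539945 * 4448 = 2402 g


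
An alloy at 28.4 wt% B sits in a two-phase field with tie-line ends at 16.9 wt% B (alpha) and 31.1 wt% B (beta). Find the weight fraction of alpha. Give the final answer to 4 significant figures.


f_alpha = (C_beta - C0) / (C_beta - C_alpha)
f_alpha = (31.1 - 28.4) / (31.1 - 16.9)
f_alpha = 0.1901


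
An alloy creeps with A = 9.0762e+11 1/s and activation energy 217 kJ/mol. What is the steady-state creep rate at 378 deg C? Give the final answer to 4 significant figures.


rate = A * exp(-Q / (R*T))
T = 378 + 273.15 = 651.15 K
rate = 9.0762e+11 * exp(-217e3 / (8.314 * 651.15))
rate = 3.546e-06 1/s


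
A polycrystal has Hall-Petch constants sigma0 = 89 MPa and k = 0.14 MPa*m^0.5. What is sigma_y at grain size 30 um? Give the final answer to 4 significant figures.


sigma_y = sigma0 + k / sqrt(d)
d = 30 um = 3e-05 m
sigma_y = 89 + 0.14 / sqrt(3e-05)
sigma_y = 114.6 MPa


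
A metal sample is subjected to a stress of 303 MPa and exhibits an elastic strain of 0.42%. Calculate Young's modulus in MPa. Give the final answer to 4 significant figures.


E = sigma / epsilon
epsilon = 0.42% = 4.2e-03
E = 303 / 4.2e-03
E = 72140 MPa


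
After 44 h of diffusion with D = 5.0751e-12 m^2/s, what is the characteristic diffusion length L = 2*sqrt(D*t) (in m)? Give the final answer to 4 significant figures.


t = 44 hr = 158400 s
Diffusion length = 2*sqrt(D*t)
= 2*sqrt(5.0751e-12 * 158400)
= 1.793e-03 m


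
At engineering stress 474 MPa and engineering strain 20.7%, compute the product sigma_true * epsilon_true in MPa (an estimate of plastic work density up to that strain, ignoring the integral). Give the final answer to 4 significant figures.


sigma_true = sigma_eng * (1 + epsilon_eng)
sigma_true = 474 * (1 + 0.207) = 572.118 MPa
epsilon_true = ln(1 + epsilon_eng)
epsilon_true = ln(1 + 0.207) = 0.188138
sigma_true * epsilon_true = 572.118 * 0.188138 = 107.6 MPa


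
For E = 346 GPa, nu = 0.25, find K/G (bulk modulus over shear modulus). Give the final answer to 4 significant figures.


G = E / (2*(1+nu))
G = 346 / (2*(1+0.25)) = 138.4 GPa
K = E / (3*(1-2*nu))
K = 346 / (3*(1-2*0.25)) = 230.667 GPa
K/G = 230.667 / 138.4 = 1.667


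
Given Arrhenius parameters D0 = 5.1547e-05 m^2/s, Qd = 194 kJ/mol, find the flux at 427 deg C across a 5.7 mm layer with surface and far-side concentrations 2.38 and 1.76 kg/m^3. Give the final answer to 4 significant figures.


Step 1: D = D0 * exp(-Qd/(R*T))
T = 427 + 273.15 = 700.15 K
D = 5.1547e-05 * exp(-194e3 / (8.314 * 700.15)) = 1.73111e-19 m^2/s
Step 2: J = D * (C1 - C2) / dx
J = 1.73111e-19 * (2.38 - 1.76) / 5.7e-03
J = 1.883e-17 kg/(m^2*s)


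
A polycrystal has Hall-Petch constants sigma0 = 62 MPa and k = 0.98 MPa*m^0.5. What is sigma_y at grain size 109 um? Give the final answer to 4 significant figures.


sigma_y = sigma0 + k / sqrt(d)
d = 109 um = 1.09e-04 m
sigma_y = 62 + 0.98 / sqrt(1.09e-04)
sigma_y = 155.9 MPa


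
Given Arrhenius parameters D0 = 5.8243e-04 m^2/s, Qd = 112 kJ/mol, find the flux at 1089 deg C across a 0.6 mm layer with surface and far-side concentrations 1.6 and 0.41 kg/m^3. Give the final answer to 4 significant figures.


Step 1: D = D0 * exp(-Qd/(R*T))
T = 1089 + 273.15 = 1362.15 K
D = 5.8243e-04 * exp(-112e3 / (8.314 * 1362.15)) = 2.95258e-08 m^2/s
Step 2: J = D * (C1 - C2) / dx
J = 2.95258e-08 * (1.6 - 0.41) / 6e-04
J = 5.856e-05 kg/(m^2*s)


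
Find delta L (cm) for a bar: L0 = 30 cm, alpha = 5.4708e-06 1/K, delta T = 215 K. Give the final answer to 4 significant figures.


dL = L0 * alpha * dT
dL = 30 * 5.4708e-06 * 215
dL = 0.03529 cm


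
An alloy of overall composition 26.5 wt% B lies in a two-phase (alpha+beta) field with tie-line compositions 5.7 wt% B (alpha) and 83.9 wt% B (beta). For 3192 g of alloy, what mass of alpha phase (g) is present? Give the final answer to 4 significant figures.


f_alpha = (C_beta - C0) / (C_beta - C_alpha)
f_alpha = (83.9 - 26.5) / (83.9 - 5.7) = 0.734015
m_alpha = f_alpha * m_total = 0.734015 * 3192 = 2343 g


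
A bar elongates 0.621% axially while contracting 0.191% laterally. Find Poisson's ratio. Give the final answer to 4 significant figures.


nu = -epsilon_lat / epsilon_axial
Lateral strain is contraction (negative), so using magnitudes:
nu = 0.191 / 0.621
nu = 0.3076


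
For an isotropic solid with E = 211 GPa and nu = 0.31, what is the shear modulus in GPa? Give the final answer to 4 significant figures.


G = E / (2*(1+nu))
G = 211 / (2*(1+0.31))
G = 80.53 GPa


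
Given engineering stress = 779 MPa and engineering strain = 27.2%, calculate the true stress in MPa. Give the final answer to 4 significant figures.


sigma_true = sigma_eng * (1 + epsilon_eng)
sigma_true = 779 * (1 + 0.272)
sigma_true = 990.9 MPa


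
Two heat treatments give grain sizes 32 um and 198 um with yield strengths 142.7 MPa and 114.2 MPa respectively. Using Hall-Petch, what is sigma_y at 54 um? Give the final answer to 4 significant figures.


sigma_y = sigma0 + k / sqrt(d)
1/sqrt(d1) = 1/sqrt(3.2e-05) = 176.777;  1/sqrt(d2) = 71.0669
k = (sigma1 - sigma2) / (1/sqrt(d1) - 1/sqrt(d2)) = (142.7 - 114.2) / (176.777 - 71.0669) = 0.269606 MPa*m^0.5
sigma0 = sigma1 - k/sqrt(d1) = 142.7 - 0.269606*176.777 = 95.0399 MPa
sigma_y(d3) = 95.0399 + 0.269606 / sqrt(5.4e-05) = 131.7 MPa


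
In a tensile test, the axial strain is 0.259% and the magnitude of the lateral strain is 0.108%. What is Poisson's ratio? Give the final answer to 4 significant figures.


nu = -epsilon_lat / epsilon_axial
Lateral strain is contraction (negative), so using magnitudes:
nu = 0.108 / 0.259
nu = 0.417


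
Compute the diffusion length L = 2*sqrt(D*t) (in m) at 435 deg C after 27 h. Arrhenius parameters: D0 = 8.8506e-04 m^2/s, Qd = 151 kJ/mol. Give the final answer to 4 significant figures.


Step 1: D = D0 * exp(-Qd/(R*T))
T = 708.15 K
D = 8.8506e-04 * exp(-151e3 / (8.314 * 708.15)) = 6.43415e-15 m^2/s
Step 2: L = 2*sqrt(D*t)
t = 27 h = 97200 s
L = 2*sqrt(6.43415e-15 * 97200) = 5.002e-05 m


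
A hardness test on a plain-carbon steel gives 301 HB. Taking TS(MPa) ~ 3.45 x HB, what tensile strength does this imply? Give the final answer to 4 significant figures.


TS (MPa) = 3.45 * HB
TS = 3.45 * 301
TS = 1038 MPa


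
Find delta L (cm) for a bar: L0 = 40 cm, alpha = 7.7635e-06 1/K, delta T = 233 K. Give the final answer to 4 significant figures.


dL = L0 * alpha * dT
dL = 40 * 7.7635e-06 * 233
dL = 0.07236 cm


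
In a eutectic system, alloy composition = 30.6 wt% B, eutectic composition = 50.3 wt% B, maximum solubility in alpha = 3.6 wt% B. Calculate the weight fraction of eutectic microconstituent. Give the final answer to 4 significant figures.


f_primary = (C_e - C0) / (C_e - C_alpha_max)
f_primary = (50.3 - 30.6) / (50.3 - 3.6)
f_primary = 0.421842
f_eutectic = 1 - 0.421842 = 0.5782


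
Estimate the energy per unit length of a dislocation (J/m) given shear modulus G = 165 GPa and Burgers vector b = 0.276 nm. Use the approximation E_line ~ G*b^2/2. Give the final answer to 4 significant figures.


E = G*b^2/2
b = 0.276 nm = 2.76e-10 m
G = 165 GPa = 1.65e+11 Pa
E = 0.5 * 1.65e+11 * (2.76e-10)^2
E = 6.285e-09 J/m


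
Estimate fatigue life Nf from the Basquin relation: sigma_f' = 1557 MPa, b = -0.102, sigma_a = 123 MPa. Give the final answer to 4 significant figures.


sigma_a = sigma_f' * (2*Nf)^b
2*Nf = (sigma_a / sigma_f')^(1/b)
2*Nf = (123 / 1557)^(1/-0.102)
2*Nf = 6.42216e+10
Nf = 3.211e+10 cycles


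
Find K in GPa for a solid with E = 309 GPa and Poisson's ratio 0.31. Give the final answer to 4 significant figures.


K = E / (3*(1-2*nu))
K = 309 / (3*(1-2*0.31))
K = 271.1 GPa


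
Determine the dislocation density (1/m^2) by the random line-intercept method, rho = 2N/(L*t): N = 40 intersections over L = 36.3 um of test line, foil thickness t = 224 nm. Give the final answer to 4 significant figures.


rho = 2N / (L * t)
L = 36.3 um = 3.63e-05 m, t = 224 nm = 2.24e-07 m
rho = 2 * 40 / (3.63e-05 * 2.24e-07)
rho = 9.839e+12 1/m^2


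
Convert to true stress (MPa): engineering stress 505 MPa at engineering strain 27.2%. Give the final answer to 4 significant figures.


sigma_true = sigma_eng * (1 + epsilon_eng)
sigma_true = 505 * (1 + 0.272)
sigma_true = 642.4 MPa


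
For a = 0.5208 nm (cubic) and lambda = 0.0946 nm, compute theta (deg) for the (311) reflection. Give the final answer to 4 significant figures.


d = a / sqrt(h^2+k^2+l^2)
d = 0.5208 / sqrt(11) = 0.157027 nm
lambda = 2*d*sin(theta)  =>  sin(theta) = lambda / (2*d)
sin(theta) = 0.0946 / (2 * 0.157027) = 0.301222
theta = 17.53 deg


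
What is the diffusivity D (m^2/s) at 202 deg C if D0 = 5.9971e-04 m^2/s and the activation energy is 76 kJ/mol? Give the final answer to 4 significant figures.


D = D0 * exp(-Qd / (R*T))
T = 475.15 K
D = 5.9971e-04 * exp(-76e3 / (8.314 * 475.15))
D = 2.647e-12 m^2/s


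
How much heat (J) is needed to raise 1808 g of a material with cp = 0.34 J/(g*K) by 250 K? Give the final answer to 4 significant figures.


Q = m * cp * dT
Q = 1808 * 0.34 * 250
Q = 153700 J


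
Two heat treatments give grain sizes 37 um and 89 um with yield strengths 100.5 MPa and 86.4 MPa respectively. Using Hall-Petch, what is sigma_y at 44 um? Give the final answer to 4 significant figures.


sigma_y = sigma0 + k / sqrt(d)
1/sqrt(d1) = 1/sqrt(3.7e-05) = 164.399;  1/sqrt(d2) = 106
k = (sigma1 - sigma2) / (1/sqrt(d1) - 1/sqrt(d2)) = (100.5 - 86.4) / (164.399 - 106) = 0.241442 MPa*m^0.5
sigma0 = sigma1 - k/sqrt(d1) = 100.5 - 0.241442*164.399 = 60.8072 MPa
sigma_y(d3) = 60.8072 + 0.241442 / sqrt(4.4e-05) = 97.21 MPa


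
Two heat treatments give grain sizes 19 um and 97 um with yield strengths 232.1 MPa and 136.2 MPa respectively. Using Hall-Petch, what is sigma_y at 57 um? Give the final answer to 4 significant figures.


sigma_y = sigma0 + k / sqrt(d)
1/sqrt(d1) = 1/sqrt(1.9e-05) = 229.416;  1/sqrt(d2) = 101.535
k = (sigma1 - sigma2) / (1/sqrt(d1) - 1/sqrt(d2)) = (232.1 - 136.2) / (229.416 - 101.535) = 0.749915 MPa*m^0.5
sigma0 = sigma1 - k/sqrt(d1) = 232.1 - 0.749915*229.416 = 60.0576 MPa
sigma_y(d3) = 60.0576 + 0.749915 / sqrt(5.7e-05) = 159.4 MPa


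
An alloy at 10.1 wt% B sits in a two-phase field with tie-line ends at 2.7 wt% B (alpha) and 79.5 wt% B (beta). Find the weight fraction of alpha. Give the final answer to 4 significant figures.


f_alpha = (C_beta - C0) / (C_beta - C_alpha)
f_alpha = (79.5 - 10.1) / (79.5 - 2.7)
f_alpha = 0.9036


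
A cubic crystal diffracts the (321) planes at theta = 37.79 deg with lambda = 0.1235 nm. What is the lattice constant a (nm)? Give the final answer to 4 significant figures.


d = lambda / (2*sin(theta))
d = 0.1235 / (2*sin(37.79 deg))
d = 0.100772 nm
a = d * sqrt(h^2+k^2+l^2) = 0.100772 * sqrt(14)
a = 0.3771 nm


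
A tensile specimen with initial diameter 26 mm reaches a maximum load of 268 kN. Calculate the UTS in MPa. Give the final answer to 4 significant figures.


A0 = pi*(d/2)^2 = pi*(26/2)^2 = 530.929 mm^2
UTS = F_max / A0 = 268*1000 / 530.929
UTS = 504.8 MPa


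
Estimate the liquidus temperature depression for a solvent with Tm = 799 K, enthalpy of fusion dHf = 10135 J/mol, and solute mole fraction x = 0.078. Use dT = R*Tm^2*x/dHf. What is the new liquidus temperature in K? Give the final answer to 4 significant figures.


dT = R*Tm^2*x / dHf
dT = 8.314 * 799^2 * 0.078 / 10135
dT = 40.8483 K
T_new = 799 - 40.8483 = 758.2 K


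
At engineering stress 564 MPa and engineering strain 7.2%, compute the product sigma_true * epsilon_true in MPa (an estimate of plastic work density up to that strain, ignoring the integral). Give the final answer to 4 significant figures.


sigma_true = sigma_eng * (1 + epsilon_eng)
sigma_true = 564 * (1 + 0.072) = 604.608 MPa
epsilon_true = ln(1 + epsilon_eng)
epsilon_true = ln(1 + 0.072) = 0.0695261
sigma_true * epsilon_true = 604.608 * 0.0695261 = 42.04 MPa
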